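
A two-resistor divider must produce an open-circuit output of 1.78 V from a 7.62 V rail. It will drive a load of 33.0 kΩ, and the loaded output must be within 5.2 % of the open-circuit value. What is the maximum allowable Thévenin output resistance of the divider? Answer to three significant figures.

R_th ≤ 1.81 kΩ

Loading drop = R_th/(R_th + R_L) ≤ 0.0520, so R_th ≤ R_L · ε/(1−ε) = 33.0 kΩ × 0.0520/0.9480 = 1.81 kΩ.
(Any R1, R2 with R2/(R1+R2) = 0.234 and R1‖R2 ≤ 1.81 kΩ will meet the spec.)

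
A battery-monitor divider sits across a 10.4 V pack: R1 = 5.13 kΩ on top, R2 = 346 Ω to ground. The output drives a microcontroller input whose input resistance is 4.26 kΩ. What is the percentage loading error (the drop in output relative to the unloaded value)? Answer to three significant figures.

The divider's output (Thévenin) resistance is R1‖R2 = 324.1 Ω.
Fractional drop under load = R_th/(R_th + R_L) = 324.1 / (324.1 + 4260) = 0.07071.
So the output falls by 7.07 %.

7.07 %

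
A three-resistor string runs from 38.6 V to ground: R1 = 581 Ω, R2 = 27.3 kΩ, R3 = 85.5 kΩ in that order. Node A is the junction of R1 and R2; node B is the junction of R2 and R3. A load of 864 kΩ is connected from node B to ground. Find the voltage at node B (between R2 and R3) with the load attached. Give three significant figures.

At node B, R3 is in parallel with the load: R3‖R_L = 77800 Ω.
Below node A the resistance is R2 + (R3‖R_L) = 105100 Ω, so V_A = 38.6 × 105100/105700 = 38.39 V.
Then V_B = V_A × (R3‖R_L)/(R2 + R3‖R_L) = 38.39 × 77800/105100 = 28.4 V.

V ≈ 28.4 V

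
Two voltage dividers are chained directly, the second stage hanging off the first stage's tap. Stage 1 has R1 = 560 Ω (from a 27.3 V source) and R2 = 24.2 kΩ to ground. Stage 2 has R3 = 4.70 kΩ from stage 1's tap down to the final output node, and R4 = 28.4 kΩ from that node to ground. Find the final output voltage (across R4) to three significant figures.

V_out ≈ 22.5 V

Stage 2 presents R3+R4 = 33100 Ω as a load on stage 1's tap.
Stage 1's lower leg becomes R2‖(R3+R4) = 13980 Ω, so V_mid = 27.3 × 13980/14540 = 26.25 V.
Stage 2 is itself unloaded: V_out = V_mid × R4/(R3+R4) = 26.25 × 28400/33100 = 22.5 V.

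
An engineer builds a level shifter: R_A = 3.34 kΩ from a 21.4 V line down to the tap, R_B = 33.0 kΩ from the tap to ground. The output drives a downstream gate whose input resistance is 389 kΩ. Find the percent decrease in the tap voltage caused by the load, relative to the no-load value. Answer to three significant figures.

The divider's output (Thévenin) resistance is R_A‖R_B = 3.033 kΩ.
Fractional drop under load = R_th/(R_th + R_L) = 3.033 / (3.033 + 389) = 0.007737.
So the output falls by 0.774 %.

0.774 %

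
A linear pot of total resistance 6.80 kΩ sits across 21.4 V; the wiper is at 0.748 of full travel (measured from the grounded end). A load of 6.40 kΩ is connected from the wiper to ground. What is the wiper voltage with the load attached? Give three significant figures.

V ≈ 13.3 V

The wiper splits the pot into (1−α)R = 1.714 kΩ above and αR = 5.086 kΩ below.
Lower section ‖ load = 2.834 kΩ.
V_wiper = 21.4 × 2.834/(1.714 + 2.834) = 13.3 V.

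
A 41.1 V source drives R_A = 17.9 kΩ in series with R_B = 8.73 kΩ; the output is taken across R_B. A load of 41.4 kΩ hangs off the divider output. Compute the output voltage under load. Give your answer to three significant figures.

The load sits in parallel with R_B: R_B‖R_L = (8.73 × 41.4) / (8.73 + 41.4) = 7.210 kΩ.
V_out = 41.1 × 7.210 / (17.9 + 7.210) = 41.1 × 7.210/25.11 = 11.8 V.

V_out ≈ 11.8 V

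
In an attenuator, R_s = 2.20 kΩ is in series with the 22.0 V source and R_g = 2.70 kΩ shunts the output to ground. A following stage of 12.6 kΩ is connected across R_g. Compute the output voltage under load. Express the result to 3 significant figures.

V_out ≈ 11.1 V

The load sits in parallel with R_g: R_g‖R_L = (2.70 × 12.6) / (2.70 + 12.6) = 2.224 kΩ.
V_out = 22.0 × 2.224 / (2.20 + 2.224) = 22.0 × 2.224/4.424 = 11.1 V.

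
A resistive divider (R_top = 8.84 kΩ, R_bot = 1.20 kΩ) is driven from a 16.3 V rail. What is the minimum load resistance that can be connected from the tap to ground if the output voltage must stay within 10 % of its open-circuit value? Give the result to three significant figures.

R_L(min) ≈ 9.51 kΩ

Output resistance R_th = R_top‖R_bot = (8.84 × 1.20)/10.04 = 1.057 kΩ.
The fractional drop is R_th/(R_th + R_L); requiring this ≤ 0.100 gives R_L ≥ R_th(1/0.100 − 1) = 1.057 × 9.000 = 9.51 kΩ.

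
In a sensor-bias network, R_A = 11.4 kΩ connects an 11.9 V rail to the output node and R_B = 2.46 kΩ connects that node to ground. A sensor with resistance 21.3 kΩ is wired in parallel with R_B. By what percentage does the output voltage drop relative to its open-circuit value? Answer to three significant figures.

The divider's output (Thévenin) resistance is R_A‖R_B = 2.023 kΩ.
Fractional drop under load = R_th/(R_th + R_L) = 2.023 / (2.023 + 21.3) = 0.08675.
So the output falls by 8.68 %.

8.68 %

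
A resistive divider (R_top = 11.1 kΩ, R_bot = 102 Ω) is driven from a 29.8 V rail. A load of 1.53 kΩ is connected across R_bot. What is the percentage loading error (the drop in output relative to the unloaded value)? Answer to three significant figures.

6.20 %

The divider's output (Thévenin) resistance is R_top‖R_bot = 101.1 Ω.
Fractional drop under load = R_th/(R_th + R_L) = 101.1 / (101.1 + 1530) = 0.06197.
So the output falls by 6.20 %.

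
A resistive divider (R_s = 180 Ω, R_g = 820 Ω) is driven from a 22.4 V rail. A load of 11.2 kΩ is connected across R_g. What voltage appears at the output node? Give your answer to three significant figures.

The load sits in parallel with R_g: R_g‖R_L = (820 × 11200) / (820 + 11200) = 764.1 Ω.
V_out = 22.4 × 764.1 / (180 + 764.1) = 22.4 × 764.1/944.1 = 18.1 V.
(Unloaded it would have been 18.4 V.)

V_out ≈ 18.1 V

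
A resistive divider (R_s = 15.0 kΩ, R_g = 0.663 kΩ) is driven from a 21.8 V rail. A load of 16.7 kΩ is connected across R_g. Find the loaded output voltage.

The load sits in parallel with R_g: R_g‖R_L = (663 × 16700) / (663 + 16700) = 637.7 Ω.
V_out = 21.8 × 637.7 / (15000 + 637.7) = 21.8 × 637.7/15640 = 0.889 V.

V_out ≈ 0.889 V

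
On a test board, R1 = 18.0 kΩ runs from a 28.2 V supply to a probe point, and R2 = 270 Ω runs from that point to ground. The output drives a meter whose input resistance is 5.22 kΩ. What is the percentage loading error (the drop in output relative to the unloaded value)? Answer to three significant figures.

4.85 %

The divider's output (Thévenin) resistance is R1‖R2 = 266.0 Ω.
Fractional drop under load = R_th/(R_th + R_L) = 266.0 / (266.0 + 5220) = 0.04849.
So the output falls by 4.85 %.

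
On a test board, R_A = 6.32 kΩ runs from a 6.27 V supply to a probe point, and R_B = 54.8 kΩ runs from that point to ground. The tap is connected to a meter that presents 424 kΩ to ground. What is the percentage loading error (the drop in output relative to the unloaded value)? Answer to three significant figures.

The divider's output (Thévenin) resistance is R_A‖R_B = 5.666 kΩ.
Fractional drop under load = R_th/(R_th + R_L) = 5.666 / (5.666 + 424) = 0.01319.
So the output falls by 1.32 %.

1.32 %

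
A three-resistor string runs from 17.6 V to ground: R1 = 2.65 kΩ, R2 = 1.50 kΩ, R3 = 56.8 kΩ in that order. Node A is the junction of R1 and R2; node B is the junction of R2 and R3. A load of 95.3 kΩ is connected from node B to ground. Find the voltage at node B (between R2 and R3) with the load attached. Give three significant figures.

At node B, R3 is in parallel with the load: R3‖R_L = 35.59 kΩ.
Below node A the resistance is R2 + (R3‖R_L) = 37.09 kΩ, so V_A = 17.6 × 37.09/39.74 = 16.43 V.
Then V_B = V_A × (R3‖R_L)/(R2 + R3‖R_L) = 16.43 × 35.59/37.09 = 15.8 V.

V ≈ 15.8 V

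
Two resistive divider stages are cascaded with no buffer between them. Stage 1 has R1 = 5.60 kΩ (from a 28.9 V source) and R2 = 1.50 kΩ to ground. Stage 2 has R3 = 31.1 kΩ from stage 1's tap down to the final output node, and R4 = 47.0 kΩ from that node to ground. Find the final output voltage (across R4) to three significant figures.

Stage 2 presents R3+R4 = 78.10 kΩ as a load on stage 1's tap.
Stage 1's lower leg becomes R2‖(R3+R4) = 1.472 kΩ, so V_mid = 28.9 × 1.472/7.072 = 6.015 V.
Stage 2 is itself unloaded: V_out = V_mid × R4/(R3+R4) = 6.015 × 47.0/78.10 = 3.62 V.

V_out ≈ 3.62 V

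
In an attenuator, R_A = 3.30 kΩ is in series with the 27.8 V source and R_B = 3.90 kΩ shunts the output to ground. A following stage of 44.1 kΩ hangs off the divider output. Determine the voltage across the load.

The load sits in parallel with R_B: R_B‖R_L = (3.90 × 44.1) / (3.90 + 44.1) = 3.583 kΩ.
V_out = 27.8 × 3.583 / (3.30 + 3.583) = 27.8 × 3.583/6.883 = 14.5 V.

V_out ≈ 14.5 V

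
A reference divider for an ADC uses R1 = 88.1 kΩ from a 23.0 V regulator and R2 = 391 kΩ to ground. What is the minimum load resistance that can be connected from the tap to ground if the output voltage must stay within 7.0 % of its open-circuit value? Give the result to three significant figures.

R_L(min) ≈ 955 kΩ

Output resistance R_th = R1‖R2 = (88.1 × 391)/479.1 = 71.90 kΩ.
The fractional drop is R_th/(R_th + R_L); requiring this ≤ 0.0700 gives R_L ≥ R_th(1/0.0700 − 1) = 71.90 × 13.29 = 955 kΩ.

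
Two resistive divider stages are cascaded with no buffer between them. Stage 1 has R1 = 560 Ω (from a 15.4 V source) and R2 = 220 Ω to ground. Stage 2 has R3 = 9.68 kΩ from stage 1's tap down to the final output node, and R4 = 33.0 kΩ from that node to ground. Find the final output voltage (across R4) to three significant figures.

V_out ≈ 3.35 V

Stage 2 presents R3+R4 = 42680 Ω as a load on stage 1's tap.
Stage 1's lower leg becomes R2‖(R3+R4) = 218.9 Ω, so V_mid = 15.4 × 218.9/778.9 = 4.328 V.
Stage 2 is itself unloaded: V_out = V_mid × R4/(R3+R4) = 4.328 × 33000/42680 = 3.35 V.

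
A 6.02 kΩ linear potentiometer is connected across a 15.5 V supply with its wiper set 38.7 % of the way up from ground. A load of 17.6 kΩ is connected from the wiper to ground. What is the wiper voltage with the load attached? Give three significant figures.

The wiper splits the pot into (1−α)R = 3.690 kΩ above and αR = 2.330 kΩ below.
Lower section ‖ load = 2.057 kΩ.
V_wiper = 15.5 × 2.057/(3.690 + 2.057) = 5.55 V.

V ≈ 5.55 V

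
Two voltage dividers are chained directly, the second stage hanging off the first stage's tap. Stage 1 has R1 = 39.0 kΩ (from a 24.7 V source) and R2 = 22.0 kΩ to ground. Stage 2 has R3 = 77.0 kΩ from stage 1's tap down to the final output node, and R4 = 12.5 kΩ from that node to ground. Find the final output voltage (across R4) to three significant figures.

V_out ≈ 1.08 V

Stage 2 presents R3+R4 = 89.50 kΩ as a load on stage 1's tap.
Stage 1's lower leg becomes R2‖(R3+R4) = 17.66 kΩ, so V_mid = 24.7 × 17.66/56.66 = 7.698 V.
Stage 2 is itself unloaded: V_out = V_mid × R4/(R3+R4) = 7.698 × 12.5/89.50 = 1.08 V.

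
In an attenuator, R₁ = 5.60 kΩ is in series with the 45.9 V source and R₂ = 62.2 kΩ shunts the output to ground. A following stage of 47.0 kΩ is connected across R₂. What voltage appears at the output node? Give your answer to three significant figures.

V_out ≈ 38.0 V

The load sits in parallel with R₂: R₂‖R_L = (62.2 × 47.0) / (62.2 + 47.0) = 26.77 kΩ.
V_out = 45.9 × 26.77 / (5.60 + 26.77) = 45.9 × 26.77/32.37 = 38.0 V.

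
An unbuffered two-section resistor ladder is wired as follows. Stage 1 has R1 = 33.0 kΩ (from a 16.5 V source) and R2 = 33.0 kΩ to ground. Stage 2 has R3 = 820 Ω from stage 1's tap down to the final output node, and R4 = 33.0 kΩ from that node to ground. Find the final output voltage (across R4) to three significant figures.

V_out ≈ 5.41 V

Stage 2 presents R3+R4 = 33820 Ω as a load on stage 1's tap.
Stage 1's lower leg becomes R2‖(R3+R4) = 16700 Ω, so V_mid = 16.5 × 16700/49700 = 5.545 V.
Stage 2 is itself unloaded: V_out = V_mid × R4/(R3+R4) = 5.545 × 33000/33820 = 5.41 V.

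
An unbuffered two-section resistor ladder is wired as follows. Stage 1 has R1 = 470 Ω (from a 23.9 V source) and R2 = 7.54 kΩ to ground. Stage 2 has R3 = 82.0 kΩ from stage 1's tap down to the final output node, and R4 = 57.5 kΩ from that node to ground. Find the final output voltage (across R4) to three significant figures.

V_out ≈ 9.24 V

Stage 2 presents R3+R4 = 139500 Ω as a load on stage 1's tap.
Stage 1's lower leg becomes R2‖(R3+R4) = 7153 Ω, so V_mid = 23.9 × 7153/7623 = 22.43 V.
Stage 2 is itself unloaded: V_out = V_mid × R4/(R3+R4) = 22.43 × 57500/139500 = 9.24 V.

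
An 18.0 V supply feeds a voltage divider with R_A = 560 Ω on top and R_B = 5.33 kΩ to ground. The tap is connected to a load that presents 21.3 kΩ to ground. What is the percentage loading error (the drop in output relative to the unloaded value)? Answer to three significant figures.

The divider's output (Thévenin) resistance is R_A‖R_B = 506.8 Ω.
Fractional drop under load = R_th/(R_th + R_L) = 506.8 / (506.8 + 21300) = 0.02324.
So the output falls by 2.32 %.

2.32 %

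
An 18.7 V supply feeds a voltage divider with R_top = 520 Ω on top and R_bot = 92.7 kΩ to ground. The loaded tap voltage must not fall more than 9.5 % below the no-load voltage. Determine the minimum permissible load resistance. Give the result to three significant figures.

R_L(min) ≈ 4.93 kΩ

Output resistance R_th = R_top‖R_bot = (520 × 92700)/93220 = 517.1 Ω.
The fractional drop is R_th/(R_th + R_L); requiring this ≤ 0.0950 gives R_L ≥ R_th(1/0.0950 − 1) = 517.1 × 9.526 = 4.93 kΩ.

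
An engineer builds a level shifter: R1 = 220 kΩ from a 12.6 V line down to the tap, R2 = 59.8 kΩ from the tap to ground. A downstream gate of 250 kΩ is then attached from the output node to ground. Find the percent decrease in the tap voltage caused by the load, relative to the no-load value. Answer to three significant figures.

Unloaded V = 12.6 × 59.8/279.8 = 2.693 V.
Loaded: R2‖R_L = 48.26 kΩ, giving V = 12.6 × 48.26/268.3 = 2.267 V.
Drop = (2.693 − 2.267) / 2.693 = 15.8 %.

15.8 %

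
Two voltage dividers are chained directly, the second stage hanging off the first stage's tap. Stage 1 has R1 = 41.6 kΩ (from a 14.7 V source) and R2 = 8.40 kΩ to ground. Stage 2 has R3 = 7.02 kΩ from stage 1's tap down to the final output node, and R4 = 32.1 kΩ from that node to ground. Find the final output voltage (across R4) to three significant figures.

V_out ≈ 1.72 V

Stage 2 presents R3+R4 = 39.12 kΩ as a load on stage 1's tap.
Stage 1's lower leg becomes R2‖(R3+R4) = 6.915 kΩ, so V_mid = 14.7 × 6.915/48.52 = 2.095 V.
Stage 2 is itself unloaded: V_out = V_mid × R4/(R3+R4) = 2.095 × 32.1/39.12 = 1.72 V.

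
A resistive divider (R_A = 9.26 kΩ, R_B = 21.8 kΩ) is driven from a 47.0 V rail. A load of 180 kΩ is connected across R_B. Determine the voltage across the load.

V_out ≈ 31.8 V

The load sits in parallel with R_B: R_B‖R_L = (21.8 × 180) / (21.8 + 180) = 19.44 kΩ.
V_out = 47.0 × 19.44 / (9.26 + 19.44) = 47.0 × 19.44/28.70 = 31.8 V.
(Unloaded it would have been 33.0 V.)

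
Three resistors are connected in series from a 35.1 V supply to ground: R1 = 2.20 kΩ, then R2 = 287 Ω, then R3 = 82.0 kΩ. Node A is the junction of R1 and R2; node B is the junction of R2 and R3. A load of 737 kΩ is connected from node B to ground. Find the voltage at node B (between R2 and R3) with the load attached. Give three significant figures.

At node B, R3 is in parallel with the load: R3‖R_L = 73790 Ω.
Below node A the resistance is R2 + (R3‖R_L) = 74080 Ω, so V_A = 35.1 × 74080/76280 = 34.09 V.
Then V_B = V_A × (R3‖R_L)/(R2 + R3‖R_L) = 34.09 × 73790/74080 = 34.0 V.

V ≈ 34.0 V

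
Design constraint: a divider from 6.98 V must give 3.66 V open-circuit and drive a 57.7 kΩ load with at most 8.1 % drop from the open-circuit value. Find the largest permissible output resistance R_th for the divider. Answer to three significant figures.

Loading drop = R_th/(R_th + R_L) ≤ 0.0810, so R_th ≤ R_L · ε/(1−ε) = 57.7 kΩ × 0.0810/0.9190 = 5.09 kΩ.
(Any R1, R2 with R2/(R1+R2) = 0.524 and R1‖R2 ≤ 5.09 kΩ will meet the spec.)

R_th ≤ 5.09 kΩ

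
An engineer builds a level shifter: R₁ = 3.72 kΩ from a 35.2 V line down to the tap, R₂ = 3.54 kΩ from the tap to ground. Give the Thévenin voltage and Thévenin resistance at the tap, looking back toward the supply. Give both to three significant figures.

V_th is the open-circuit tap voltage: 35.2 × 3.54/(3.72 + 3.54) = 17.2 V.
With the supply zeroed, R₁ and R₂ appear in parallel from the tap: R_th = R₁‖R₂ = (3.72 × 3.54)/7.260 = 1.81 kΩ.

V_th = 17.2 V, R_th = 1.81 kΩ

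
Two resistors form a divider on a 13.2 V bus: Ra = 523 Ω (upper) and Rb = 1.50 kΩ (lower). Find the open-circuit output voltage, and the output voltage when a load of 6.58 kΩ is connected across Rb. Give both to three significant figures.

Unloaded: 9.79 V; loaded: 9.24 V

Open-circuit: V = 13.2 × 1500/(523 + 1500) = 9.79 V.
With the load, Rb becomes Rb‖R_L = 1222 Ω, so V = 13.2 × 1222/1745 = 9.24 V.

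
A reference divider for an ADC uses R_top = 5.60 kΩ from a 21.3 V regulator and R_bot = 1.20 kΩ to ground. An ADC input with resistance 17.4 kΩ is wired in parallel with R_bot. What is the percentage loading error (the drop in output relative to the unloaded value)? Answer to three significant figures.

5.37 %

The divider's output (Thévenin) resistance is R_top‖R_bot = 0.9882 kΩ.
Fractional drop under load = R_th/(R_th + R_L) = 0.9882 / (0.9882 + 17.4) = 0.05374.
So the output falls by 5.37 %.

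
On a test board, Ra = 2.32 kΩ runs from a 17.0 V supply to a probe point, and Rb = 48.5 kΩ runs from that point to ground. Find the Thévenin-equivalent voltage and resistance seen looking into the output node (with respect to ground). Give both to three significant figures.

V_th is the open-circuit tap voltage: 17.0 × 48.5/(2.32 + 48.5) = 16.2 V.
With the supply zeroed, Ra and Rb appear in parallel from the tap: R_th = Ra‖Rb = (2.32 × 48.5)/50.82 = 2.21 kΩ.

V_th = 16.2 V, R_th = 2.21 kΩ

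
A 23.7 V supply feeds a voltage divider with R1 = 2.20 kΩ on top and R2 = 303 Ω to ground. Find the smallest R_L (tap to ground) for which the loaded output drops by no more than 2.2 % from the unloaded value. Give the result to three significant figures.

Output resistance R_th = R1‖R2 = (2200 × 303)/2503 = 266.3 Ω.
The fractional drop is R_th/(R_th + R_L); requiring this ≤ 0.0220 gives R_L ≥ R_th(1/0.0220 − 1) = 266.3 × 44.45 = 11.8 kΩ.

R_L(min) ≈ 11.8 kΩ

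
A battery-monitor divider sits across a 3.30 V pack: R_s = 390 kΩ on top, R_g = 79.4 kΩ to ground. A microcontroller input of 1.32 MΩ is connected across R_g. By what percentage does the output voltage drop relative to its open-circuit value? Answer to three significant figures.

4.76 %

The divider's output (Thévenin) resistance is R_s‖R_g = 65.97 kΩ.
Fractional drop under load = R_th/(R_th + R_L) = 65.97 / (65.97 + 1320) = 0.04760.
So the output falls by 4.76 %.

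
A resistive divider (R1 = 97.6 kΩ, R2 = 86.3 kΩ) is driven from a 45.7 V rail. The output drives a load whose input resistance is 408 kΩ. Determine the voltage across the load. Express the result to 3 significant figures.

The load sits in parallel with R2: R2‖R_L = (86.3 × 408) / (86.3 + 408) = 71.23 kΩ.
V_out = 45.7 × 71.23 / (97.6 + 71.23) = 45.7 × 71.23/168.8 = 19.3 V.

V_out ≈ 19.3 V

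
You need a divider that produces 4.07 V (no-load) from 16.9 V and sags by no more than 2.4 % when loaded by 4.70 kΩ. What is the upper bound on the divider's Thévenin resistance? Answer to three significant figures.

Loading drop = R_th/(R_th + R_L) ≤ 0.0240, so R_th ≤ R_L · ε/(1−ε) = 4.70 kΩ × 0.0240/0.9760 = 116 Ω.
(Any R1, R2 with R2/(R1+R2) = 0.241 and R1‖R2 ≤ 116 Ω will meet the spec.)

R_th ≤ 116 Ω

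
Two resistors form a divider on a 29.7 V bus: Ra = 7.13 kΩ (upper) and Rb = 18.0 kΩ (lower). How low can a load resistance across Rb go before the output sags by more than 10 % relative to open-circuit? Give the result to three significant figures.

Output resistance R_th = Ra‖Rb = (7.13 × 18.0)/25.13 = 5.107 kΩ.
The fractional drop is R_th/(R_th + R_L); requiring this ≤ 0.100 gives R_L ≥ R_th(1/0.100 − 1) = 5.107 × 9.000 = 46.0 kΩ.

R_L(min) ≈ 46.0 kΩ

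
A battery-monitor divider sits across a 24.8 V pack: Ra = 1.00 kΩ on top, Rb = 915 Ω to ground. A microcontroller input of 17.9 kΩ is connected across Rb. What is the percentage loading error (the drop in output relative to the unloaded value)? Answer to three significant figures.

The divider's output (Thévenin) resistance is Ra‖Rb = 477.8 Ω.
Fractional drop under load = R_th/(R_th + R_L) = 477.8 / (477.8 + 17900) = 0.02600.
So the output falls by 2.60 %.

2.60 %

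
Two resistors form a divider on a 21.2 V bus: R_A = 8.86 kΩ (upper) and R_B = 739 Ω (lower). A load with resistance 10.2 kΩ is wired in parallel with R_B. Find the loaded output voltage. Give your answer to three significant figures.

V_out ≈ 1.53 V

The load sits in parallel with R_B: R_B‖R_L = (739 × 10200) / (739 + 10200) = 689.1 Ω.
V_out = 21.2 × 689.1 / (8860 + 689.1) = 21.2 × 689.1/9549 = 1.53 V.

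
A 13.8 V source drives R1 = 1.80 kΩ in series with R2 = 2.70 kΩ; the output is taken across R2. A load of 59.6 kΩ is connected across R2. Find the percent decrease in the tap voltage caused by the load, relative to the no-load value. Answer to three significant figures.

The divider's output (Thévenin) resistance is R1‖R2 = 1.080 kΩ.
Fractional drop under load = R_th/(R_th + R_L) = 1.080 / (1.080 + 59.6) = 0.01780.
So the output falls by 1.78 %.

1.78 %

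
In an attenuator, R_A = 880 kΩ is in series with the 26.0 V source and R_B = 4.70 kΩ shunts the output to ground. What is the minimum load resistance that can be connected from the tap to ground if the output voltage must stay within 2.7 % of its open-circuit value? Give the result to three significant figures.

Output resistance R_th = R_A‖R_B = (880 × 4.70)/884.7 = 4.675 kΩ.
The fractional drop is R_th/(R_th + R_L); requiring this ≤ 0.0270 gives R_L ≥ R_th(1/0.0270 − 1) = 4.675 × 36.04 = 168 kΩ.

R_L(min) ≈ 168 kΩ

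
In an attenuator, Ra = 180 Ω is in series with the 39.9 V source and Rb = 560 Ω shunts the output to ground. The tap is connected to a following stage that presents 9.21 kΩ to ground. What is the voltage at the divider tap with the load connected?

V_out ≈ 29.8 V

The load sits in parallel with Rb: Rb‖R_L = (560 × 9210) / (560 + 9210) = 527.9 Ω.
V_out = 39.9 × 527.9 / (180 + 527.9) = 39.9 × 527.9/707.9 = 29.8 V.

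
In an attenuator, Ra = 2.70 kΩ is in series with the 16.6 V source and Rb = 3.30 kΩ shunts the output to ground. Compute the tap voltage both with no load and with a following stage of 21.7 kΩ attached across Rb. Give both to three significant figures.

Unloaded: 9.13 V; loaded: 8.55 V

Open-circuit: V = 16.6 × 3.30/(2.70 + 3.30) = 9.13 V.
With the load, Rb becomes Rb‖R_L = 2.864 kΩ, so V = 16.6 × 2.864/5.564 = 8.55 V.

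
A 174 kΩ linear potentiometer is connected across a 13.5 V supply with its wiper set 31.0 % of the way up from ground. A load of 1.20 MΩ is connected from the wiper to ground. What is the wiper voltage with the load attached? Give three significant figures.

V ≈ 4.06 V

The wiper splits the pot into (1−α)R = 120.1 kΩ above and αR = 53.94 kΩ below.
Lower section ‖ load = 51.62 kΩ.
V_wiper = 13.5 × 51.62/(120.1 + 51.62) = 4.06 V.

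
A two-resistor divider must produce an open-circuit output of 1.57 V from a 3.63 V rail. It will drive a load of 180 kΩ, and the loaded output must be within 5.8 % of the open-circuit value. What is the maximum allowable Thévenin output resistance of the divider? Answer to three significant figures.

R_th ≤ 11.1 kΩ

Loading drop = R_th/(R_th + R_L) ≤ 0.0580, so R_th ≤ R_L · ε/(1−ε) = 180 kΩ × 0.0580/0.9420 = 11.1 kΩ.
(Any R1, R2 with R2/(R1+R2) = 0.433 and R1‖R2 ≤ 11.1 kΩ will meet the spec.)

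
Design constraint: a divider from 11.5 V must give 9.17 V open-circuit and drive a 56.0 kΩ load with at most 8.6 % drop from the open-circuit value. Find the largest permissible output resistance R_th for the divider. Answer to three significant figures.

Loading drop = R_th/(R_th + R_L) ≤ 0.0860, so R_th ≤ R_L · ε/(1−ε) = 56.0 kΩ × 0.0860/0.9140 = 5.27 kΩ.
(Any R1, R2 with R2/(R1+R2) = 0.797 and R1‖R2 ≤ 5.27 kΩ will meet the spec.)

R_th ≤ 5.27 kΩ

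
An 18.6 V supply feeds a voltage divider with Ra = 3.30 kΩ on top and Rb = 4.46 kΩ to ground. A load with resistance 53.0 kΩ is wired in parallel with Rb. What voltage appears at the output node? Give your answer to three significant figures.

The load sits in parallel with Rb: Rb‖R_L = (4.46 × 53.0) / (4.46 + 53.0) = 4.114 kΩ.
V_out = 18.6 × 4.114 / (3.30 + 4.114) = 18.6 × 4.114/7.414 = 10.3 V.

V_out ≈ 10.3 V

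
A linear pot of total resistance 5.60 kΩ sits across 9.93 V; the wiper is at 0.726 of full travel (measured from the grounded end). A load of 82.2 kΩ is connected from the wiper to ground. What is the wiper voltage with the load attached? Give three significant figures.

V ≈ 7.11 V

The wiper splits the pot into (1−α)R = 1.534 kΩ above and αR = 4.066 kΩ below.
Lower section ‖ load = 3.874 kΩ.
V_wiper = 9.93 × 3.874/(1.534 + 3.874) = 7.11 V.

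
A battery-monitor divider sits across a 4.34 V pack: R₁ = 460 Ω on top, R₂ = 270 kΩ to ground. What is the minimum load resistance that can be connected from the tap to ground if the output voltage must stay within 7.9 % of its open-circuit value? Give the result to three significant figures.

R_L(min) ≈ 5.35 kΩ

Output resistance R_th = R₁‖R₂ = (460 × 270000)/270500 = 459.2 Ω.
The fractional drop is R_th/(R_th + R_L); requiring this ≤ 0.0790 gives R_L ≥ R_th(1/0.0790 − 1) = 459.2 × 11.66 = 5.35 kΩ.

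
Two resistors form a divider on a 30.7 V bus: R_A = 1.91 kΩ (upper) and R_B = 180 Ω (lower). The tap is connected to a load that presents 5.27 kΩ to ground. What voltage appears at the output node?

The load sits in parallel with R_B: R_B‖R_L = (180 × 5270) / (180 + 5270) = 174.1 Ω.
V_out = 30.7 × 174.1 / (1910 + 174.1) = 30.7 × 174.1/2084 = 2.56 V.

V_out ≈ 2.56 V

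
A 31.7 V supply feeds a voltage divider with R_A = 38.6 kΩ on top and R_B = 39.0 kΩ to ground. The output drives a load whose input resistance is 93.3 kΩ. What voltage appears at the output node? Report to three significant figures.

V_out ≈ 13.2 V

The load sits in parallel with R_B: R_B‖R_L = (39.0 × 93.3) / (39.0 + 93.3) = 27.50 kΩ.
V_out = 31.7 × 27.50 / (38.6 + 27.50) = 31.7 × 27.50/66.10 = 13.2 V.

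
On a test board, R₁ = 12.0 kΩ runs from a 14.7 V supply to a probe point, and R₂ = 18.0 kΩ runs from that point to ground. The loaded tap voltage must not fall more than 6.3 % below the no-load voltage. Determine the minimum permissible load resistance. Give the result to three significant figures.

Output resistance R_th = R₁‖R₂ = (12.0 × 18.0)/30.00 = 7.200 kΩ.
The fractional drop is R_th/(R_th + R_L); requiring this ≤ 0.0630 gives R_L ≥ R_th(1/0.0630 − 1) = 7.200 × 14.87 = 107 kΩ.

R_L(min) ≈ 107 kΩ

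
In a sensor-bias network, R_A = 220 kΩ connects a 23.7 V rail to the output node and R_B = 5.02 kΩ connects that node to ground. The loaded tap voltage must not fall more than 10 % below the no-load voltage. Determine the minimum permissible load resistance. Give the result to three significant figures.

Output resistance R_th = R_A‖R_B = (220 × 5.02)/225.0 = 4.908 kΩ.
The fractional drop is R_th/(R_th + R_L); requiring this ≤ 0.100 gives R_L ≥ R_th(1/0.100 − 1) = 4.908 × 9.000 = 44.2 kΩ.

R_L(min) ≈ 44.2 kΩ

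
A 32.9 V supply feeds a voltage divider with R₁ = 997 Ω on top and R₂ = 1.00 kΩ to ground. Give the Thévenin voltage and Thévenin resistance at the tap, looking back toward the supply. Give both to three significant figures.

V_th = 16.5 V, R_th = 499 Ω

V_th is the open-circuit tap voltage: 32.9 × 1000/(997 + 1000) = 16.5 V.
With the supply zeroed, R₁ and R₂ appear in parallel from the tap: R_th = R₁‖R₂ = (997 × 1000)/1997 = 499 Ω.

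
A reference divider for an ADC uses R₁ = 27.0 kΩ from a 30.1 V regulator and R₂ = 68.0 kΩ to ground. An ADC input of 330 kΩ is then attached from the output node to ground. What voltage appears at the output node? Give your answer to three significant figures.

V_out ≈ 20.4 V

The load sits in parallel with R₂: R₂‖R_L = (68.0 × 330) / (68.0 + 330) = 56.38 kΩ.
V_out = 30.1 × 56.38 / (27.0 + 56.38) = 30.1 × 56.38/83.38 = 20.4 V.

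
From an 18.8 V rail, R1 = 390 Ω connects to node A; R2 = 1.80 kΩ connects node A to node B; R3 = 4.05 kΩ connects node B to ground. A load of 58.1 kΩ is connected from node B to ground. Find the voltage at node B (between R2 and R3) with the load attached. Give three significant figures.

V ≈ 11.9 V

At node B, R3 is in parallel with the load: R3‖R_L = 3786 Ω.
Below node A the resistance is R2 + (R3‖R_L) = 5586 Ω, so V_A = 18.8 × 5586/5976 = 17.57 V.
Then V_B = V_A × (R3‖R_L)/(R2 + R3‖R_L) = 17.57 × 3786/5586 = 11.9 V.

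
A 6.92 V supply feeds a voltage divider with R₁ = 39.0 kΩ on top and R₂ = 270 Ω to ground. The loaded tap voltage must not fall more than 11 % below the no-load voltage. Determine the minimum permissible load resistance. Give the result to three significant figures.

R_L(min) ≈ 2.17 kΩ

Output resistance R_th = R₁‖R₂ = (39000 × 270)/39270 = 268.1 Ω.
The fractional drop is R_th/(R_th + R_L); requiring this ≤ 0.110 gives R_L ≥ R_th(1/0.110 − 1) = 268.1 × 8.091 = 2.17 kΩ.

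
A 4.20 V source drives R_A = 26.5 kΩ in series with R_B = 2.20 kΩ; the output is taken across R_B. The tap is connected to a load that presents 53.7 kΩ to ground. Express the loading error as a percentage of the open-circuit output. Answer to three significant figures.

3.64 %

The divider's output (Thévenin) resistance is R_A‖R_B = 2.031 kΩ.
Fractional drop under load = R_th/(R_th + R_L) = 2.031 / (2.031 + 53.7) = 0.03645.
So the output falls by 3.64 %.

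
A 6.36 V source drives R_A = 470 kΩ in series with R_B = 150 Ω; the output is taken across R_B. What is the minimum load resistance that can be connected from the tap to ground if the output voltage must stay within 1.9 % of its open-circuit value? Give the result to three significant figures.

Output resistance R_th = R_A‖R_B = (470000 × 150)/470200 = 150.0 Ω.
The fractional drop is R_th/(R_th + R_L); requiring this ≤ 0.0190 gives R_L ≥ R_th(1/0.0190 − 1) = 150.0 × 51.63 = 7.74 kΩ.

R_L(min) ≈ 7.74 kΩ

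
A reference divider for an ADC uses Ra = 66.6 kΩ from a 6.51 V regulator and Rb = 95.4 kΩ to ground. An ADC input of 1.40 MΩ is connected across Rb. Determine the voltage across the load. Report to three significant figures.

V_out ≈ 3.73 V

The load sits in parallel with Rb: Rb‖R_L = (95.4 × 1400) / (95.4 + 1400) = 89.31 kΩ.
V_out = 6.51 × 89.31 / (66.6 + 89.31) = 6.51 × 89.31/155.9 = 3.73 V.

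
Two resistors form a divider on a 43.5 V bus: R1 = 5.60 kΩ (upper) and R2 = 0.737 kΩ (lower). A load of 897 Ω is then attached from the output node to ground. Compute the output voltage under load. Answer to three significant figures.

V_out ≈ 2.93 V

The load sits in parallel with R2: R2‖R_L = (737 × 897) / (737 + 897) = 404.6 Ω.
V_out = 43.5 × 404.6 / (5600 + 404.6) = 43.5 × 404.6/6005 = 2.93 V.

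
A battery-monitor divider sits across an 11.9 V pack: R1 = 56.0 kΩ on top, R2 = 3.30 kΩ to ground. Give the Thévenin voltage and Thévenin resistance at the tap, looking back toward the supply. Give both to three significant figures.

V_th = 0.662 V, R_th = 3.12 kΩ

V_th is the open-circuit tap voltage: 11.9 × 3.30/(56.0 + 3.30) = 0.662 V.
With the supply zeroed, R1 and R2 appear in parallel from the tap: R_th = R1‖R2 = (56.0 × 3.30)/59.30 = 3.12 kΩ.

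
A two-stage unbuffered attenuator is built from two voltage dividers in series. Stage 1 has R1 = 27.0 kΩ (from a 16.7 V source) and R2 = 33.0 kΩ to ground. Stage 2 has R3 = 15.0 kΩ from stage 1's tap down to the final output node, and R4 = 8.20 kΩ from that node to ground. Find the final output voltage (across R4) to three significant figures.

V_out ≈ 1.98 V

Stage 2 presents R3+R4 = 23.20 kΩ as a load on stage 1's tap.
Stage 1's lower leg becomes R2‖(R3+R4) = 13.62 kΩ, so V_mid = 16.7 × 13.62/40.62 = 5.600 V.
Stage 2 is itself unloaded: V_out = V_mid × R4/(R3+R4) = 5.600 × 8.20/23.20 = 1.98 V.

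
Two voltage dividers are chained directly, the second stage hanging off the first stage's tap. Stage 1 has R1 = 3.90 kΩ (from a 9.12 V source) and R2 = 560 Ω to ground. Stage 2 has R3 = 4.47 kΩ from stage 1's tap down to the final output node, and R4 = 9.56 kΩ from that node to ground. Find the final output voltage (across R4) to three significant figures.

V_out ≈ 0.754 V

Stage 2 presents R3+R4 = 14030 Ω as a load on stage 1's tap.
Stage 1's lower leg becomes R2‖(R3+R4) = 538.5 Ω, so V_mid = 9.12 × 538.5/4439 = 1.106 V.
Stage 2 is itself unloaded: V_out = V_mid × R4/(R3+R4) = 1.106 × 9560/14030 = 0.754 V.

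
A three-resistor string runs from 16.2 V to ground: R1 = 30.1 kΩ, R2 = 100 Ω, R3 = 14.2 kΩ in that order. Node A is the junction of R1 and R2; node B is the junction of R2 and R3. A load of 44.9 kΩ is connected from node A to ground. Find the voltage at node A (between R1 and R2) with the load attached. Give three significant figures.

V ≈ 4.29 V

Below node A the series string R2+R3 = 14300 Ω sits in parallel with the 44900 Ω load: 10850 Ω.
V_A = 16.2 × 10850/(30100 + 10850) = 4.29 V.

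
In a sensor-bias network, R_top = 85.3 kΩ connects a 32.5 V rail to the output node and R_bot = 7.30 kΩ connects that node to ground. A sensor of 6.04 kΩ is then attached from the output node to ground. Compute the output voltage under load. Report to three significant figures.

The load sits in parallel with R_bot: R_bot‖R_L = (7.30 × 6.04) / (7.30 + 6.04) = 3.305 kΩ.
V_out = 32.5 × 3.305 / (85.3 + 3.305) = 32.5 × 3.305/88.61 = 1.21 V.
(Unloaded it would have been 2.56 V.)

V_out ≈ 1.21 V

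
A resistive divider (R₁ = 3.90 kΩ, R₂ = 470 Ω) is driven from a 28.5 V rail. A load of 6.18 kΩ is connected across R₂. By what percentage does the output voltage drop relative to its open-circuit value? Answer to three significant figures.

The divider's output (Thévenin) resistance is R₁‖R₂ = 419.5 Ω.
Fractional drop under load = R_th/(R_th + R_L) = 419.5 / (419.5 + 6180) = 0.06356.
So the output falls by 6.36 %.

6.36 %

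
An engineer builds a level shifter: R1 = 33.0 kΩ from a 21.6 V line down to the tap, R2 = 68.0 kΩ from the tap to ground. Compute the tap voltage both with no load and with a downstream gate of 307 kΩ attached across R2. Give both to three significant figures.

Unloaded: 14.5 V; loaded: 13.6 V

Open-circuit: V = 21.6 × 68.0/(33.0 + 68.0) = 14.5 V.
With the load, R2 becomes R2‖R_L = 55.67 kΩ, so V = 21.6 × 55.67/88.67 = 13.6 V.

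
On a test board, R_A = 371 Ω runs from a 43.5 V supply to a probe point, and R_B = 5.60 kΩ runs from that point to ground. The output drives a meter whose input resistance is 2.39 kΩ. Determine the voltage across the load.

V_out ≈ 35.6 V

The load sits in parallel with R_B: R_B‖R_L = (5600 × 2390) / (5600 + 2390) = 1675 Ω.
V_out = 43.5 × 1675 / (371 + 1675) = 43.5 × 1675/2046 = 35.6 V.
(Unloaded it would have been 40.8 V.)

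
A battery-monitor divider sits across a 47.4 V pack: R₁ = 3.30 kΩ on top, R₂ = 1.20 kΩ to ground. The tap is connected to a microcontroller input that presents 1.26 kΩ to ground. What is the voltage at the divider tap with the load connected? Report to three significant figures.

V_out ≈ 7.44 V

The load sits in parallel with R₂: R₂‖R_L = (1.20 × 1.26) / (1.20 + 1.26) = 0.6146 kΩ.
V_out = 47.4 × 0.6146 / (3.30 + 0.6146) = 47.4 × 0.6146/3.915 = 7.44 V.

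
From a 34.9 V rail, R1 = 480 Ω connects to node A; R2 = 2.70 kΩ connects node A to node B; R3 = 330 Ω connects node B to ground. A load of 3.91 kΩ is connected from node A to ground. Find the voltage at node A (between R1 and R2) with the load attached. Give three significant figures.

Below node A the series string R2+R3 = 3030 Ω sits in parallel with the 3910 Ω load: 1707 Ω.
V_A = 34.9 × 1707/(480 + 1707) = 27.2 V.

V ≈ 27.2 V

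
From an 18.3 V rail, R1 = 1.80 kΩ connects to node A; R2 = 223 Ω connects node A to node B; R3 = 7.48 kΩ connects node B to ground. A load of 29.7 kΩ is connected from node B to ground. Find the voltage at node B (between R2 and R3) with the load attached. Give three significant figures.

At node B, R3 is in parallel with the load: R3‖R_L = 5975 Ω.
Below node A the resistance is R2 + (R3‖R_L) = 6198 Ω, so V_A = 18.3 × 6198/7998 = 14.18 V.
Then V_B = V_A × (R3‖R_L)/(R2 + R3‖R_L) = 14.18 × 5975/6198 = 13.7 V.

V ≈ 13.7 V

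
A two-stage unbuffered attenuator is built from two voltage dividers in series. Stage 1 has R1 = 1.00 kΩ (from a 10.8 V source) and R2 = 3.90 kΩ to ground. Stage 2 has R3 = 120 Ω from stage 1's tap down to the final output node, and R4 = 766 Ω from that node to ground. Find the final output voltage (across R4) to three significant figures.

Stage 2 presents R3+R4 = 886.0 Ω as a load on stage 1's tap.
Stage 1's lower leg becomes R2‖(R3+R4) = 722.0 Ω, so V_mid = 10.8 × 722.0/1722 = 4.528 V.
Stage 2 is itself unloaded: V_out = V_mid × R4/(R3+R4) = 4.528 × 766/886.0 = 3.91 V.

V_out ≈ 3.91 V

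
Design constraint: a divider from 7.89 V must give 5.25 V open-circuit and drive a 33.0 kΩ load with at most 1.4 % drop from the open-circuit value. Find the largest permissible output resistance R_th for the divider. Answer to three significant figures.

Loading drop = R_th/(R_th + R_L) ≤ 0.0140, so R_th ≤ R_L · ε/(1−ε) = 33.0 kΩ × 0.0140/0.9860 = 469 Ω.
(Any R1, R2 with R2/(R1+R2) = 0.665 and R1‖R2 ≤ 469 Ω will meet the spec.)

R_th ≤ 469 Ω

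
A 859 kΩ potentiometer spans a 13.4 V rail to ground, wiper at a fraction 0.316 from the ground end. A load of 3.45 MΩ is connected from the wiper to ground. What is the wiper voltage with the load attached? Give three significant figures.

The wiper splits the pot into (1−α)R = 587.6 kΩ above and αR = 271.4 kΩ below.
Lower section ‖ load = 251.6 kΩ.
V_wiper = 13.4 × 251.6/(587.6 + 251.6) = 4.02 V.

V ≈ 4.02 V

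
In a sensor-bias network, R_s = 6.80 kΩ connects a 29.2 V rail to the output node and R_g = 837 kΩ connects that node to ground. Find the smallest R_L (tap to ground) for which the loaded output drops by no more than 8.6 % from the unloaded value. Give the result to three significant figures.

Output resistance R_th = R_s‖R_g = (6.80 × 837)/843.8 = 6.745 kΩ.
The fractional drop is R_th/(R_th + R_L); requiring this ≤ 0.0860 gives R_L ≥ R_th(1/0.0860 − 1) = 6.745 × 10.63 = 71.7 kΩ.

R_L(min) ≈ 71.7 kΩ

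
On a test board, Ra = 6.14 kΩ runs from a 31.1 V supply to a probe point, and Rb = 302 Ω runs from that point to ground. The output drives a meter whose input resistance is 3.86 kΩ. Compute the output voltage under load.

V_out ≈ 1.36 V

The load sits in parallel with Rb: Rb‖R_L = (302 × 3860) / (302 + 3860) = 280.1 Ω.
V_out = 31.1 × 280.1 / (6140 + 280.1) = 31.1 × 280.1/6420 = 1.36 V.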